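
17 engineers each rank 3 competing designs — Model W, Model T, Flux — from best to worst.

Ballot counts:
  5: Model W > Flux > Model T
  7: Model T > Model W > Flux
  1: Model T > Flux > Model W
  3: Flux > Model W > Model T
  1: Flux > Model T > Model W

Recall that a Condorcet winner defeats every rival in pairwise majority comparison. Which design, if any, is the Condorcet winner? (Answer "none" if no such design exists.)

none

Head-to-head results (17 engineers):
Model W vs Model T: Model W is ranked higher on 5+3 = 8 ballots, Model T on 9. Model T wins 9–8.
Model W vs Flux: 5+7 = 12 for Model W, 5 for Flux — Model W by 12–5.
Model T vs Flux: Model T is ranked higher on 7+1 = 8 ballots, Flux on 9. Flux wins 9–8.
Every design loses at least once (Model W loses to Model T; Model T loses to Flux; Flux loses to Model W). The majority relation contains the cycle Model W beats Flux beats Model T beats Model W, so there is no Condorcet winner.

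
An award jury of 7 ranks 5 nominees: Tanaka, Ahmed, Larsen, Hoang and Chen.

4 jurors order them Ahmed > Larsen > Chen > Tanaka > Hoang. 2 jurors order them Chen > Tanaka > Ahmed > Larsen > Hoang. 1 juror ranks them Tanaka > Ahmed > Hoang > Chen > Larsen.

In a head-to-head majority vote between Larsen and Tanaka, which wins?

Larsen

Ballots ranking Larsen above Tanaka: 4.
Ballots ranking Tanaka above Larsen: 7 − 4 = 3.
Larsen wins the head-to-head 4–3.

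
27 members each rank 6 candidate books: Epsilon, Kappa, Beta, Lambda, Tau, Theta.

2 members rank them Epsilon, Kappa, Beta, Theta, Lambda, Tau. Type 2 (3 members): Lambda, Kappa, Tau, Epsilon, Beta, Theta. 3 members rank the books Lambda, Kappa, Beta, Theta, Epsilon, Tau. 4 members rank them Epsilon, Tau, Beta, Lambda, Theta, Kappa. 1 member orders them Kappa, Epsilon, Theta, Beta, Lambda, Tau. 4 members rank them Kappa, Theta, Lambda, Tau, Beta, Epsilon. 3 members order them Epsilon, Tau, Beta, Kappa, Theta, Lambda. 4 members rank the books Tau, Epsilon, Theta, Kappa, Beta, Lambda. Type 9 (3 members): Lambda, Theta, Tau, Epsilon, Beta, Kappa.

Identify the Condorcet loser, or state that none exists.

none

Head-to-head results (27 members):
Epsilon vs Kappa: Epsilon wins 16–11.
Epsilon vs Beta: Epsilon is ranked higher on 20 ballots, Beta on 7. Epsilon wins 20–7.
Epsilon vs Lambda: Epsilon preferred on 2+4+1+3+4 = 14 ballots; Epsilon wins 14–13.
Epsilon vs Tau: 2+3+4+1+3 = 13 for Epsilon, 14 for Tau — Tau by 14–13.
Epsilon vs Theta: 2+3+4+1+3+4 = 17 for Epsilon, 10 for Theta — Epsilon by 17–10.
Kappa vs Beta: 17 to 10, Kappa.
Kappa vs Lambda: Kappa preferred on 2+1+4+3+4 = 14 ballots; Kappa wins 14–13.
Kappa–Tau: Tau 14–13.
Kappa vs Theta: Kappa wins 16–11.
Beta vs Lambda: Beta preferred on 2+4+1+3+4 = 14 ballots; Beta wins 14–13.
Beta vs Tau: Beta preferred on 2+3+1 = 6 ballots; Tau wins 21–6.
Beta vs Theta: Beta preferred on 2+3+3+4+3 = 15 ballots; Beta wins 15–12.
Lambda vs Tau: Lambda is ranked higher on 2+3+3+1+4+3 = 16 ballots, Tau on 11. Lambda wins 16–11.
Lambda vs Theta: Lambda preferred on 3+3+4+3 = 13 ballots; Theta wins 14–13.
Tau vs Theta: Tau is ranked higher on 3+4+3+4 = 14 ballots, Theta on 13. Tau wins 14–13.
Every book wins at least one matchup (Epsilon beats Kappa; Kappa beats Beta; Beta beats Lambda; Lambda beats Tau; Tau beats Epsilon; Theta beats Lambda), so there is no Condorcet loser.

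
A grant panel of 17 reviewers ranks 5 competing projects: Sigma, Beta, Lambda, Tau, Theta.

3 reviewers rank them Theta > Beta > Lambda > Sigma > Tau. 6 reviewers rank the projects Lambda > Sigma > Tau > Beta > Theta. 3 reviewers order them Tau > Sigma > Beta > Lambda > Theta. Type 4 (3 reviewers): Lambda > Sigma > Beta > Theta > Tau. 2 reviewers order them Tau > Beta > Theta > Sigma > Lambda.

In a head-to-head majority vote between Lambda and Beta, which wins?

Ballots ranking Lambda above Beta: 6 + 3 = 9.
Ballots ranking Beta above Lambda: 17 − 9 = 8.
Lambda wins the head-to-head 9–8.

Lambda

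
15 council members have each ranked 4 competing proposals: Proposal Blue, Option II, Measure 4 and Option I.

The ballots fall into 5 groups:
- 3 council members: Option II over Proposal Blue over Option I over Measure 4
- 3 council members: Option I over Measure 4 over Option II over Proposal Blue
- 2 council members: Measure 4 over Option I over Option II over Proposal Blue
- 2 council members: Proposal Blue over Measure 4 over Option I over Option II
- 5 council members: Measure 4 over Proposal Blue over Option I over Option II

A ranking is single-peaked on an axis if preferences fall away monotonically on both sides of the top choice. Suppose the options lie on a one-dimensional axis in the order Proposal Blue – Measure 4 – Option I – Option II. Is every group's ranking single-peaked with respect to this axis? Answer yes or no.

Axis positions: Proposal Blue=1, Measure 4=2, Option I=3, Option II=4.
Group 1: ranking walks positions 4-1-3-2; Proposal Blue is ranked above Option I even though Option I lies between Proposal Blue and the peak Option II on the axis — preferences dip and rise again. Not single-peaked.
Group 2 (peak Option I at position 3): ranking walks positions 3-2-4-1, expanding outward from the peak — single-peaked.
Group 3 (peak Measure 4 at position 2): ranking walks positions 2-3-4-1, expanding outward from the peak — single-peaked.
Group 4 (peak Proposal Blue at position 1): ranking walks positions 1-2-3-4, expanding outward from the peak — single-peaked.
Group 5 (peak Measure 4 at position 2): ranking walks positions 2-1-3-4, expanding outward from the peak — single-peaked.
Group 1 violates single-peakedness, so the profile is not single-peaked on this axis.

no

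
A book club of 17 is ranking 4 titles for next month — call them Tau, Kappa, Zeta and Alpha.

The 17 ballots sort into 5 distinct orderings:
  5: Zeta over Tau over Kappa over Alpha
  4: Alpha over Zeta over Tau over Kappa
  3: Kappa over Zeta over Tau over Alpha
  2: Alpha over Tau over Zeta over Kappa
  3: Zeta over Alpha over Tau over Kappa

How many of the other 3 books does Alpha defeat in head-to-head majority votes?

Alpha against each rival (17 members):
Alpha vs Tau: 4+2+3 = 9 for Alpha, 8 for Tau — Alpha by 9–8.
Alpha vs Kappa: Alpha is ranked higher on 4+2+3 = 9 ballots, Kappa on 8. Alpha wins 9–8.
Alpha vs Zeta: Alpha is ranked higher on 4+2 = 6 ballots, Zeta on 11. Zeta wins 11–6.
Alpha beats Tau, Kappa; loses to Zeta — 2 pairwise wins.

2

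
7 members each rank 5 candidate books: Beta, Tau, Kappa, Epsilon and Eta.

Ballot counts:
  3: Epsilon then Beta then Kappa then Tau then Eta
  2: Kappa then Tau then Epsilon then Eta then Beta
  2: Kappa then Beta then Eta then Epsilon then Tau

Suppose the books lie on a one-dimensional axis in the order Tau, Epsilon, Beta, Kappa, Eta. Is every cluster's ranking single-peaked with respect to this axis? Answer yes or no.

Axis positions: Tau=1, Epsilon=2, Beta=3, Kappa=4, Eta=5.
Cluster 1 (peak Epsilon at position 2): ranking walks positions 2-3-4-1-5, expanding outward from the peak — single-peaked.
Cluster 2: ranking walks positions 4-1-2-5-3; Tau is ranked above Beta even though Beta lies between Tau and the peak Kappa on the axis — preferences dip and rise again. Not single-peaked.
Cluster 3 (peak Kappa at position 4): ranking walks positions 4-3-5-2-1, expanding outward from the peak — single-peaked.
Cluster 2 violates single-peakedness, so the profile is not single-peaked on this axis.

no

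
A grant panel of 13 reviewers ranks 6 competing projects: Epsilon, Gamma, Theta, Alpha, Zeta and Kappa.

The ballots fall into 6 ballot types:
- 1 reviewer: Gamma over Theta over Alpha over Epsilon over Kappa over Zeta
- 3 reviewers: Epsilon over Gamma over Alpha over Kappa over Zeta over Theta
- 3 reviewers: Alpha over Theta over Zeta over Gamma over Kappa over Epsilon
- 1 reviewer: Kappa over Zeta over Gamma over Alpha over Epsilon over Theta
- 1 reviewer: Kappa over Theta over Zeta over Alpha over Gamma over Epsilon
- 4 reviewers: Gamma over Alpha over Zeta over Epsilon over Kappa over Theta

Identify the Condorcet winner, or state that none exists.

Pairwise majorities:
Epsilon–Gamma: Gamma 10–3.
Epsilon vs Theta: Epsilon, 8–5.
Epsilon vs Alpha: Epsilon is ranked higher on 3 ballots, Alpha on 10. Alpha wins 10–3.
Epsilon–Zeta: Zeta 9–4.
Epsilon–Kappa: Epsilon 8–5.
Gamma vs Theta: Gamma, 9–4.
Gamma vs Alpha: Gamma wins 9–4.
Gamma–Zeta: Gamma 8–5.
Gamma vs Kappa: Gamma is ranked higher on 1+3+3+4 = 11 ballots, Kappa on 2. Gamma wins 11–2.
Theta–Alpha: Alpha 11–2.
Theta vs Zeta: Theta is ranked higher on 1+3+1 = 5 ballots, Zeta on 8. Zeta wins 8–5.
Theta vs Kappa: 1+3 = 4 for Theta, 9 for Kappa — Kappa by 9–4.
Alpha vs Zeta: Alpha wins 11–2.
Alpha vs Kappa: Alpha, 11–2.
Zeta vs Kappa: Zeta is ranked higher on 3+4 = 7 ballots, Kappa on 6. Zeta wins 7–6.
Gamma beats each of Epsilon, Theta, Alpha, Zeta, Kappa — Gamma is the Condorcet winner.

Gamma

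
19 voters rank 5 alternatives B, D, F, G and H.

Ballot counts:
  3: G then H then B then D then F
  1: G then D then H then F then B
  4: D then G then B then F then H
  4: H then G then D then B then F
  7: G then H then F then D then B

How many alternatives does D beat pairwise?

D against each rival (19 voters):
D vs B: D, 16–3.
D vs F: D wins 12–7.
D vs G: G wins 15–4.
D–H: H 14–5.
D beats B, F; loses to G, H — 2 pairwise wins.

2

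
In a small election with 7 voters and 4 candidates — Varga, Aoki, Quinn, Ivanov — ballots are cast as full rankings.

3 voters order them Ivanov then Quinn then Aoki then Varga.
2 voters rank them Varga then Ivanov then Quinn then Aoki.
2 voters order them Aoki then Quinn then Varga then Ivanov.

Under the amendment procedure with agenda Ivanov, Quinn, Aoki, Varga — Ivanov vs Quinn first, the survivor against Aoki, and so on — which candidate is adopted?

Varga

Round 1: Ivanov vs Quinn — 5–2, Ivanov advances.
Round 2: Ivanov vs Aoki — 5–2, Ivanov advances.
Round 3: Ivanov vs Varga — 3–4, Varga advances.
Varga survives the agenda.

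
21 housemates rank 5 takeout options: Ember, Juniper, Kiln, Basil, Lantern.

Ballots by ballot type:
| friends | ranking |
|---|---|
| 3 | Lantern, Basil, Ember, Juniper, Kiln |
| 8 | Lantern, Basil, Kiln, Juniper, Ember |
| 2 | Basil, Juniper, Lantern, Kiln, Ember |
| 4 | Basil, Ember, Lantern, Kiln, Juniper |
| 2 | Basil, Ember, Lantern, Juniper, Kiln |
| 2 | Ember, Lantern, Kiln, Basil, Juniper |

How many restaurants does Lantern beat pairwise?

4

Lantern against each rival (21 friends):
Lantern vs Ember: Lantern wins 13–8.
Lantern vs Juniper: Lantern, 19–2.
Lantern vs Kiln: Lantern is ranked higher on 3+8+2+4+2+2 = 21 ballots, Kiln on 0. Lantern wins 21–0.
Lantern vs Basil: 3+8+2 = 13 for Lantern, 8 for Basil — Lantern by 13–8.
Lantern beats Ember, Juniper, Kiln, Basil — 4 pairwise wins.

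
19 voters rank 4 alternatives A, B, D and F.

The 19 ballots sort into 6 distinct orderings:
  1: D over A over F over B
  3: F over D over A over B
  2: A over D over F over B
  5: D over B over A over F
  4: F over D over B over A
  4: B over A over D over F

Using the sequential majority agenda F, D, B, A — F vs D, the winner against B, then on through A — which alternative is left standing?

Round 1: F vs D — 7–12, D advances.
Round 2: D vs B — 15–4, D advances.
Round 3: D vs A — 13–6, D advances.
D survives the agenda.

D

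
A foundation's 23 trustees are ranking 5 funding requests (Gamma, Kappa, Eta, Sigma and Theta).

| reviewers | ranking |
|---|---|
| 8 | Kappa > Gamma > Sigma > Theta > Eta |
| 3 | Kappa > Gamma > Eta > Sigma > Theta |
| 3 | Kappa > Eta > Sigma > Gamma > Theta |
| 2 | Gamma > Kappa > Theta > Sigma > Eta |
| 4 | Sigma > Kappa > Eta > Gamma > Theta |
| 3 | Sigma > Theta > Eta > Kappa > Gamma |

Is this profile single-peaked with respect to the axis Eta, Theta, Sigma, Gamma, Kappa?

no

Axis positions: Eta=1, Theta=2, Sigma=3, Gamma=4, Kappa=5.
Type 1 (peak Kappa at position 5): ranking walks positions 5-4-3-2-1, expanding outward from the peak — single-peaked.
Type 2: ranking walks positions 5-4-1-3-2; Eta is ranked above Sigma even though Sigma lies between Eta and the peak Kappa on the axis — preferences dip and rise again. Not single-peaked.
Type 3: ranking walks positions 5-1-3-4-2; Eta is ranked above Gamma even though Gamma lies between Eta and the peak Kappa on the axis — preferences dip and rise again. Not single-peaked.
Type 4: ranking walks positions 4-5-2-3-1; Theta is ranked above Sigma even though Sigma lies between Theta and the peak Gamma on the axis — preferences dip and rise again. Not single-peaked.
Type 5: ranking walks positions 3-5-1-4-2; Kappa is ranked above Gamma even though Gamma lies between Kappa and the peak Sigma on the axis — preferences dip and rise again. Not single-peaked.
Type 6: ranking walks positions 3-2-1-5-4; Kappa is ranked above Gamma even though Gamma lies between Kappa and the peak Sigma on the axis — preferences dip and rise again. Not single-peaked.
Type 2 violates single-peakedness, so the profile is not single-peaked on this axis.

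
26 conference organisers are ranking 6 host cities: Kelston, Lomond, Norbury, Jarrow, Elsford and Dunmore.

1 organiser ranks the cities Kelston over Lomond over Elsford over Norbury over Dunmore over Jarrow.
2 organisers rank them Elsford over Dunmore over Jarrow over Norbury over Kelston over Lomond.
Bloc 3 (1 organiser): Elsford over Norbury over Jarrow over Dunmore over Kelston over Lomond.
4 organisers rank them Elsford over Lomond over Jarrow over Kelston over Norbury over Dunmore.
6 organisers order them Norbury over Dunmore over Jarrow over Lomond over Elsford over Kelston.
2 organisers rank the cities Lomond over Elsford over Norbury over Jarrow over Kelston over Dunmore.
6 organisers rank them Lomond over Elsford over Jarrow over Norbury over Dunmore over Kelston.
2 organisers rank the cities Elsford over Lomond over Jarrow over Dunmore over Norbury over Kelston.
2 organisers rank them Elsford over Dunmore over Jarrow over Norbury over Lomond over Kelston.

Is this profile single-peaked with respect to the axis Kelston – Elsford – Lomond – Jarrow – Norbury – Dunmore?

Axis positions: Kelston=1, Elsford=2, Lomond=3, Jarrow=4, Norbury=5, Dunmore=6.
Bloc 1: ranking walks positions 1-3-2-5-6-4; Lomond is ranked above Elsford even though Elsford lies between Lomond and the peak Kelston on the axis — preferences dip and rise again. Not single-peaked.
Bloc 2: ranking walks positions 2-6-4-5-1-3; Dunmore is ranked above Lomond even though Lomond lies between Dunmore and the peak Elsford on the axis — preferences dip and rise again. Not single-peaked.
Bloc 3: ranking walks positions 2-5-4-6-1-3; Norbury is ranked above Lomond even though Lomond lies between Norbury and the peak Elsford on the axis — preferences dip and rise again. Not single-peaked.
Bloc 4 (peak Elsford at position 2): ranking walks positions 2-3-4-1-5-6, expanding outward from the peak — single-peaked.
Bloc 5 (peak Norbury at position 5): ranking walks positions 5-6-4-3-2-1, expanding outward from the peak — single-peaked.
Bloc 6: ranking walks positions 3-2-5-4-1-6; Norbury is ranked above Jarrow even though Jarrow lies between Norbury and the peak Lomond on the axis — preferences dip and rise again. Not single-peaked.
Bloc 7 (peak Lomond at position 3): ranking walks positions 3-2-4-5-6-1, expanding outward from the peak — single-peaked.
Bloc 8: ranking walks positions 2-3-4-6-5-1; Dunmore is ranked above Norbury even though Norbury lies between Dunmore and the peak Elsford on the axis — preferences dip and rise again. Not single-peaked.
Bloc 9: ranking walks positions 2-6-4-5-3-1; Dunmore is ranked above Lomond even though Lomond lies between Dunmore and the peak Elsford on the axis — preferences dip and rise again. Not single-peaked.
Bloc 1 violates single-peakedness, so the profile is not single-peaked on this axis.

no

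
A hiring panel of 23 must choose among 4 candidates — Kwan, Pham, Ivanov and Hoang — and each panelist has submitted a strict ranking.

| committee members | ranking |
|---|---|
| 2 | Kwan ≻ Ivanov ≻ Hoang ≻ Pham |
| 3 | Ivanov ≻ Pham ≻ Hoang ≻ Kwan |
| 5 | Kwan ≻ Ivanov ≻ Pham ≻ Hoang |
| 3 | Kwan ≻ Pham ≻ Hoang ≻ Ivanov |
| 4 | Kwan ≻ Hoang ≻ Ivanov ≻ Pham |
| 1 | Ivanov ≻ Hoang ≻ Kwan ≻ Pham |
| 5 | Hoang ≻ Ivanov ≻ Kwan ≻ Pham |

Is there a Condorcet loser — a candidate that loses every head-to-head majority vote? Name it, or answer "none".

Pham

Pairwise majorities:
Kwan vs Pham: Kwan wins 20–3.
Kwan vs Ivanov: 14 to 9, Kwan.
Kwan vs Hoang: 14 to 9, Kwan.
Pham vs Ivanov: Ivanov wins 20–3.
Pham vs Hoang: Hoang, 12–11.
Ivanov vs Hoang: 2+3+5+1 = 11 for Ivanov, 12 for Hoang — Hoang by 12–11.
Pham loses to every other candidate — it is the Condorcet loser.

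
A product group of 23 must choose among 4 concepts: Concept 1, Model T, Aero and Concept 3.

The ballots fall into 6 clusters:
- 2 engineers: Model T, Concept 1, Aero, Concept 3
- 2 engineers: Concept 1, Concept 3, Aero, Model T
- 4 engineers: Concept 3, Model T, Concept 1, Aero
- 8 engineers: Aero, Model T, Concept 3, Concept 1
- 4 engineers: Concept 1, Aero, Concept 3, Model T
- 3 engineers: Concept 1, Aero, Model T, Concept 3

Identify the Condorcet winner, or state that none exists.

none

Pairwise majorities:
Concept 1 vs Model T: 2+4+3 = 9 for Concept 1, 14 for Model T — Model T by 14–9.
Concept 1 vs Aero: 15 to 8, Concept 1.
Concept 1 vs Concept 3: 11 to 12, Concept 3.
Model T vs Aero: Model T preferred on 2+4 = 6 ballots; Aero wins 17–6.
Model T vs Concept 3: Model T preferred on 2+8+3 = 13 ballots; Model T wins 13–10.
Aero vs Concept 3: 2+8+4+3 = 17 for Aero, 6 for Concept 3 — Aero by 17–6.
No design is unbeaten: Concept 1 loses to Model T; Model T loses to Aero; Aero loses to Concept 1; Concept 3 loses to Model T. In particular Concept 1 beats Aero beats Model T beats Concept 1 is a majority cycle — no Condorcet winner exists.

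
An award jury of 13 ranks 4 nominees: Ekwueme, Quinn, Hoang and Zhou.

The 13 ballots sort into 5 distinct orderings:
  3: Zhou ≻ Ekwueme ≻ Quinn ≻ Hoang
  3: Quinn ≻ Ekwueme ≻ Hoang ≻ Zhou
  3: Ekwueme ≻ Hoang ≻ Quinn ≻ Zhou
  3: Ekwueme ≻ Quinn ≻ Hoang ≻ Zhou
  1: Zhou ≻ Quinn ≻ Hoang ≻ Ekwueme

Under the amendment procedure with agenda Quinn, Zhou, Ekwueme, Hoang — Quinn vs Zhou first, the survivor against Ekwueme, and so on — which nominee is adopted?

Ekwueme

Round 1: Quinn vs Zhou — 9–4, Quinn advances.
Round 2: Quinn vs Ekwueme — 4–9, Ekwueme advances.
Round 3: Ekwueme vs Hoang — 12–1, Ekwueme advances.
The agenda winner is Ekwueme.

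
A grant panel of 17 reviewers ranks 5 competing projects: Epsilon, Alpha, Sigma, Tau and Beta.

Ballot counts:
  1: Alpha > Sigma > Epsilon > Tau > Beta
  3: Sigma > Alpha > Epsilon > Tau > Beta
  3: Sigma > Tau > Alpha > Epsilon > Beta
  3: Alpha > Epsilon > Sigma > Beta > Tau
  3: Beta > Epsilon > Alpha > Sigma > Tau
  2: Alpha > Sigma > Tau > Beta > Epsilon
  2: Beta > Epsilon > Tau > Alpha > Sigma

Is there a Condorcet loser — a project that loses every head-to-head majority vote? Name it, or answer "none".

Beta

Head-to-head results (17 reviewers):
Epsilon–Alpha: Alpha 12–5.
Epsilon vs Sigma: Sigma wins 9–8.
Epsilon vs Tau: Epsilon preferred on 1+3+3+3+2 = 12 ballots; Epsilon wins 12–5.
Epsilon vs Beta: Epsilon is ranked higher on 1+3+3+3 = 10 ballots, Beta on 7. Epsilon wins 10–7.
Alpha vs Sigma: Alpha wins 11–6.
Alpha vs Tau: Alpha, 12–5.
Alpha vs Beta: Alpha is ranked higher on 1+3+3+3+2 = 12 ballots, Beta on 5. Alpha wins 12–5.
Sigma–Tau: Sigma 15–2.
Sigma vs Beta: Sigma preferred on 1+3+3+3+2 = 12 ballots; Sigma wins 12–5.
Tau vs Beta: 9 to 8, Tau.
Only Beta has no wins; Beta is the Condorcet loser.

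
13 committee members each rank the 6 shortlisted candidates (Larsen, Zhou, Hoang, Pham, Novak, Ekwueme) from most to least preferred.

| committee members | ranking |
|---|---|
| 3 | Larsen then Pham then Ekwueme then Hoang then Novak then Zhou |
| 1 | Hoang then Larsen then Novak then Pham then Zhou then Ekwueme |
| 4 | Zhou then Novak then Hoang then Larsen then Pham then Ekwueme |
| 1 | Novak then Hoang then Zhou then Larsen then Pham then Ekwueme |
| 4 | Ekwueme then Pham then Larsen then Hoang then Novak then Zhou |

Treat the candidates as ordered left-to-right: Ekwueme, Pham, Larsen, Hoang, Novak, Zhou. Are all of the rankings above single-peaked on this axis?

Axis positions: Ekwueme=1, Pham=2, Larsen=3, Hoang=4, Novak=5, Zhou=6.
Cluster 1 (peak Larsen at position 3): ranking walks positions 3-2-1-4-5-6, expanding outward from the peak — single-peaked.
Cluster 2 (peak Hoang at position 4): ranking walks positions 4-3-5-2-6-1, expanding outward from the peak — single-peaked.
Cluster 3 (peak Zhou at position 6): ranking walks positions 6-5-4-3-2-1, expanding outward from the peak — single-peaked.
Cluster 4 (peak Novak at position 5): ranking walks positions 5-4-6-3-2-1, expanding outward from the peak — single-peaked.
Cluster 5 (peak Ekwueme at position 1): ranking walks positions 1-2-3-4-5-6, expanding outward from the peak — single-peaked.
Every ranking is single-peaked on this axis.

yes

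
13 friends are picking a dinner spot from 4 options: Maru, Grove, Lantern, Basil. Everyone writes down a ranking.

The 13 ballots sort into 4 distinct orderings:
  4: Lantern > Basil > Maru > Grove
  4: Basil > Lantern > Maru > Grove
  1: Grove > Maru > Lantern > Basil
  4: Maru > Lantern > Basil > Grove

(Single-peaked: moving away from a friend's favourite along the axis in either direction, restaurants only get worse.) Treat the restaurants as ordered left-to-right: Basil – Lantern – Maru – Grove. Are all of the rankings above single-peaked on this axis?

Axis positions: Basil=1, Lantern=2, Maru=3, Grove=4.
Group 1 (peak Lantern at position 2): ranking walks positions 2-1-3-4, expanding outward from the peak — single-peaked.
Group 2 (peak Basil at position 1): ranking walks positions 1-2-3-4, expanding outward from the peak — single-peaked.
Group 3 (peak Grove at position 4): ranking walks positions 4-3-2-1, expanding outward from the peak — single-peaked.
Group 4 (peak Maru at position 3): ranking walks positions 3-2-1-4, expanding outward from the peak — single-peaked.
Every ranking is single-peaked on this axis.

yes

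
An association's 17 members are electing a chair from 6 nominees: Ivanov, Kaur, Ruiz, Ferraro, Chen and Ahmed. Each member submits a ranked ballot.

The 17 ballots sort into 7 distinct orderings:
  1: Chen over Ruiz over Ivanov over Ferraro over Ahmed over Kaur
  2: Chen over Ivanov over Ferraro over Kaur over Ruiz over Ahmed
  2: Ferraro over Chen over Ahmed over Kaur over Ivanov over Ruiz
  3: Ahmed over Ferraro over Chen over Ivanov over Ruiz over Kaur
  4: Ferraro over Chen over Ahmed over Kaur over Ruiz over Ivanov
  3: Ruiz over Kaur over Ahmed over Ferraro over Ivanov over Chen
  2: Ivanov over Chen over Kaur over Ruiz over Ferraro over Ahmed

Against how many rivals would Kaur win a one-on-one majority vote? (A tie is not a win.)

2

Kaur against each rival (17 voters):
Kaur–Ivanov: Kaur 9–8.
Kaur vs Ruiz: Kaur wins 10–7.
Kaur vs Ferraro: Ferraro, 12–5.
Kaur vs Chen: Kaur is ranked higher on 3 ballots, Chen on 14. Chen wins 14–3.
Kaur vs Ahmed: Ahmed wins 10–7.
Kaur beats Ivanov, Ruiz; loses to Ferraro, Chen, Ahmed — 2 pairwise wins.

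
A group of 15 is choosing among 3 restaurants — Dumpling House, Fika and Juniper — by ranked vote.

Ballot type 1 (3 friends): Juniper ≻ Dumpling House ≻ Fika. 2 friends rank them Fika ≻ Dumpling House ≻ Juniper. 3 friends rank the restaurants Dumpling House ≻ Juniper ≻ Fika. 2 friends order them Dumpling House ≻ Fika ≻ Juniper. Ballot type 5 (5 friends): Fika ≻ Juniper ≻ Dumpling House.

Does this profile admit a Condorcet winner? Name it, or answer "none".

none

Check each pair by majority over 15 ballots:
Dumpling House vs Fika: Dumpling House wins 8–7.
Dumpling House vs Juniper: Juniper wins 8–7.
Fika vs Juniper: Fika, 9–6.
No restaurant is unbeaten: Dumpling House loses to Juniper; Fika loses to Dumpling House; Juniper loses to Fika. In particular Dumpling House → Fika → Juniper → Dumpling House is a majority cycle — no Condorcet winner exists.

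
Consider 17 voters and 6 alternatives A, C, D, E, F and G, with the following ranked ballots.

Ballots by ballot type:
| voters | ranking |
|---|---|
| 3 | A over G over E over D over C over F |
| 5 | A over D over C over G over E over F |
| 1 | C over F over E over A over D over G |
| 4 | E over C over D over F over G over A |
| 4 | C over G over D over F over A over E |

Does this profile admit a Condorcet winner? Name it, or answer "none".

C

Check each pair by majority over 17 ballots:
A vs C: A is ranked higher on 3+5 = 8 ballots, C on 9. C wins 9–8.
A vs D: 3+5+1 = 9 for A, 8 for D — A by 9–8.
A vs E: 3+5+4 = 12 for A, 5 for E — A by 12–5.
A vs F: A is ranked higher on 3+5 = 8 ballots, F on 9. F wins 9–8.
A vs G: A is ranked higher on 3+5+1 = 9 ballots, G on 8. A wins 9–8.
C–D: C 9–8.
C–E: C 10–7.
C vs F: 3+5+1+4+4 = 17 for C, 0 for F — C by 17–0.
C–G: C 14–3.
D–E: D 9–8.
D vs F: D preferred on 3+5+4+4 = 16 ballots; D wins 16–1.
D vs G: 5+1+4 = 10 for D, 7 for G — D by 10–7.
E–F: E 12–5.
E vs G: E preferred on 1+4 = 5 ballots; G wins 12–5.
F vs G: F is ranked higher on 1+4 = 5 ballots, G on 12. G wins 12–5.
C beats each of A, D, E, F, G — C is the Condorcet winner.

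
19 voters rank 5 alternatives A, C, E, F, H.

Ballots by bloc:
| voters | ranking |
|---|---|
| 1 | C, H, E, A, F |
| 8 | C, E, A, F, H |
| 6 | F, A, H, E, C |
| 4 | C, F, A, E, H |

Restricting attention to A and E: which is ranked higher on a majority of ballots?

A

Ballots ranking A above E: 6 + 4 = 10.
Ballots ranking E above A: 19 − 10 = 9.
A wins the head-to-head 10–9.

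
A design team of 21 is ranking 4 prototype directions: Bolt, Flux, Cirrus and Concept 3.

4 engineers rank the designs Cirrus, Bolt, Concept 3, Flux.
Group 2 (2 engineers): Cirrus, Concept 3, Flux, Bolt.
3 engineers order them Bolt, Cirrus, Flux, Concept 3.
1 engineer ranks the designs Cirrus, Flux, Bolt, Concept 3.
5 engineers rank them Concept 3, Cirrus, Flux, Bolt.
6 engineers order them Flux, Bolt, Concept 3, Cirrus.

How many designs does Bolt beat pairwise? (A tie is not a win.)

1

Bolt against each rival (21 engineers):
Bolt vs Flux: 7 to 14, Flux.
Bolt vs Cirrus: Cirrus, 12–9.
Bolt vs Concept 3: 14 to 7, Bolt.
Bolt beats Concept 3; loses to Flux, Cirrus — 1 pairwise win.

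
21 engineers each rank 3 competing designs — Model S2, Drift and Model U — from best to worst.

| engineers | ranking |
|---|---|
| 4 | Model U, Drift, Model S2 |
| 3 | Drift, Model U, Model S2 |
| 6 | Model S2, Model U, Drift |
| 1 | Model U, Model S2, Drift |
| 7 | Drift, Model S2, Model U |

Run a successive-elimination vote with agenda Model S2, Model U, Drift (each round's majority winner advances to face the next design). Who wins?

Round 1: Model S2 vs Model U — 13–8, Model S2 advances.
Round 2: Model S2 vs Drift — 7–14, Drift advances.
The agenda winner is Drift.

Drift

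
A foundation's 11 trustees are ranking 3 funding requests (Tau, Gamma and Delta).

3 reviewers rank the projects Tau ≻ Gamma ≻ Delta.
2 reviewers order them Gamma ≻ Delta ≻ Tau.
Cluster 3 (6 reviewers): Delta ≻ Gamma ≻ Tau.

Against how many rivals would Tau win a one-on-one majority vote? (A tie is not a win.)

0

Tau against each rival (11 reviewers):
Tau vs Gamma: Tau preferred on 3 ballots; Gamma wins 8–3.
Tau vs Delta: Delta, 8–3.
Tau beats no one; loses to Gamma, Delta — 0 pairwise wins.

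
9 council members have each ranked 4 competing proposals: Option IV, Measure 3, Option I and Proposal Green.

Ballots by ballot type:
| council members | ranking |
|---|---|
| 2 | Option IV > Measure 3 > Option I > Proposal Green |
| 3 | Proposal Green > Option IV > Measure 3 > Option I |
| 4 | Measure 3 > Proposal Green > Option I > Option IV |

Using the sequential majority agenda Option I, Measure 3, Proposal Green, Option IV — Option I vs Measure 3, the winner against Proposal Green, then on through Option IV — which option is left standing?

Round 1: Option I vs Measure 3 — 0–9, Measure 3 advances.
Round 2: Measure 3 vs Proposal Green — 6–3, Measure 3 advances.
Round 3: Measure 3 vs Option IV — 4–5, Option IV advances.
Option IV survives the agenda.

Option IV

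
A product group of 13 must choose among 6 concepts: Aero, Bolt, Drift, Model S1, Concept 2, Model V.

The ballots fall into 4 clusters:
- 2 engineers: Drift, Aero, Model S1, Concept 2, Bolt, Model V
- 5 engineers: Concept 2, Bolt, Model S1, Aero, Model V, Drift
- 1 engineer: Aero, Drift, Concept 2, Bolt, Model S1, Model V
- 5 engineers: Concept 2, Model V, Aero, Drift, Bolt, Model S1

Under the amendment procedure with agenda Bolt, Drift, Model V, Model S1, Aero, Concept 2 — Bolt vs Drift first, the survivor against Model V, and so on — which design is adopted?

Concept 2

Round 1: Bolt vs Drift — 5–8, Drift advances.
Round 2: Drift vs Model V — 3–10, Model V advances.
Round 3: Model V vs Model S1 — 5–8, Model S1 advances.
Round 4: Model S1 vs Aero — 5–8, Aero advances.
Round 5: Aero vs Concept 2 — 3–10, Concept 2 advances.
Concept 2 survives the agenda.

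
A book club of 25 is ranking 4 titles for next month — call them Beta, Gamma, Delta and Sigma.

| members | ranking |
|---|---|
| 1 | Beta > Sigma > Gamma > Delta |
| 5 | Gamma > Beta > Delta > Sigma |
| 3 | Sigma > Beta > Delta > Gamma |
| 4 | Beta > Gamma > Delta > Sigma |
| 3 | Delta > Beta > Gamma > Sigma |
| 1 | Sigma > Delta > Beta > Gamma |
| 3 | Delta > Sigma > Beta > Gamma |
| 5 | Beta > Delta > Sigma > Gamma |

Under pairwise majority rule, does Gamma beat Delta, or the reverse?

Ballots ranking Gamma above Delta: 1 + 5 + 4 = 10.
Ballots ranking Delta above Gamma: 25 − 10 = 15.
Delta wins the head-to-head 15–10.

Delta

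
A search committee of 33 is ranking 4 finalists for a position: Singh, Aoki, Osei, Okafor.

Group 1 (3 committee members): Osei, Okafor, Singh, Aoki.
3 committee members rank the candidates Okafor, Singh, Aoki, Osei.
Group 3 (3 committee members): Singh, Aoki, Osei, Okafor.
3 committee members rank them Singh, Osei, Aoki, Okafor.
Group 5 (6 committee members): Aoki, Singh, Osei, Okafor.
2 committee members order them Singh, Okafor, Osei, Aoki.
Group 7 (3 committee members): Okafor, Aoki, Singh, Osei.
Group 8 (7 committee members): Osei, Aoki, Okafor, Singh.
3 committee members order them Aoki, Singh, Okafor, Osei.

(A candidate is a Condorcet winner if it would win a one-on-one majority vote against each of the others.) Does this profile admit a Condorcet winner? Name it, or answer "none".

Pairwise majorities:
Singh–Aoki: Aoki 19–14.
Singh vs Osei: Singh, 23–10.
Singh vs Okafor: Singh, 17–16.
Aoki vs Osei: Aoki is ranked higher on 3+3+6+3+3 = 18 ballots, Osei on 15. Aoki wins 18–15.
Aoki vs Okafor: 22 to 11, Aoki.
Osei vs Okafor: Osei, 22–11.
Aoki defeats every rival head-to-head and is the Condorcet winner.

Aoki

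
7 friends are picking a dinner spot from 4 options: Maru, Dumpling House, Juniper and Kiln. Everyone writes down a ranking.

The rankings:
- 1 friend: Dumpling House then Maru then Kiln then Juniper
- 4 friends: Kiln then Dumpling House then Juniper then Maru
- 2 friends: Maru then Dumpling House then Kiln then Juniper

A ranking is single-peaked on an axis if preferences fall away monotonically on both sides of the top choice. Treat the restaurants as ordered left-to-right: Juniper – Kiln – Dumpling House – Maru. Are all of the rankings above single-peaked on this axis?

Axis positions: Juniper=1, Kiln=2, Dumpling House=3, Maru=4.
Cluster 1 (peak Dumpling House at position 3): ranking walks positions 3-4-2-1, expanding outward from the peak — single-peaked.
Cluster 2 (peak Kiln at position 2): ranking walks positions 2-3-1-4, expanding outward from the peak — single-peaked.
Cluster 3 (peak Maru at position 4): ranking walks positions 4-3-2-1, expanding outward from the peak — single-peaked.
Every ranking is single-peaked on this axis.

yes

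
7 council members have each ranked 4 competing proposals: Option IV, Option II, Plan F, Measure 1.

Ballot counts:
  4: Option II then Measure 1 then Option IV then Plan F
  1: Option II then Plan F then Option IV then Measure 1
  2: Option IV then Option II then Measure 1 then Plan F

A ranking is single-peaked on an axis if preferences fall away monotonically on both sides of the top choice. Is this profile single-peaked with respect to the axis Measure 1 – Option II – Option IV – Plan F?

Axis positions: Measure 1=1, Option II=2, Option IV=3, Plan F=4.
Bloc 1 (peak Option II at position 2): ranking walks positions 2-1-3-4, expanding outward from the peak — single-peaked.
Bloc 2: ranking walks positions 2-4-3-1; Plan F is ranked above Option IV even though Option IV lies between Plan F and the peak Option II on the axis — preferences dip and rise again. Not single-peaked.
Bloc 3 (peak Option IV at position 3): ranking walks positions 3-2-1-4, expanding outward from the peak — single-peaked.
Bloc 2 violates single-peakedness, so the profile is not single-peaked on this axis.

no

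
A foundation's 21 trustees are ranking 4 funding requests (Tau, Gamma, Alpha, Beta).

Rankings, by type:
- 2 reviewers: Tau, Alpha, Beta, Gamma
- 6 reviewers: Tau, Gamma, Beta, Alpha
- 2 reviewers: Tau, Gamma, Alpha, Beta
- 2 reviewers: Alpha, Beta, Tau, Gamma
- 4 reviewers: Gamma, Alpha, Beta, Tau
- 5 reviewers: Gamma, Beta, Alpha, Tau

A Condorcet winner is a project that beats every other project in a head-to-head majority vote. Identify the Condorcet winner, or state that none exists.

Head-to-head results (21 reviewers):
Tau vs Gamma: 12 to 9, Tau.
Tau vs Alpha: 10 to 11, Alpha.
Tau vs Beta: Tau preferred on 2+6+2 = 10 ballots; Beta wins 11–10.
Gamma vs Alpha: 6+2+4+5 = 17 for Gamma, 4 for Alpha — Gamma by 17–4.
Gamma vs Beta: Gamma preferred on 6+2+4+5 = 17 ballots; Gamma wins 17–4.
Alpha vs Beta: Alpha is ranked higher on 2+2+2+4 = 10 ballots, Beta on 11. Beta wins 11–10.
Each project drops at least one matchup (Tau loses to Alpha; Gamma loses to Tau; Alpha loses to Gamma; Beta loses to Gamma); the cycle Tau → Gamma → Alpha → Tau rules out a Condorcet winner.

none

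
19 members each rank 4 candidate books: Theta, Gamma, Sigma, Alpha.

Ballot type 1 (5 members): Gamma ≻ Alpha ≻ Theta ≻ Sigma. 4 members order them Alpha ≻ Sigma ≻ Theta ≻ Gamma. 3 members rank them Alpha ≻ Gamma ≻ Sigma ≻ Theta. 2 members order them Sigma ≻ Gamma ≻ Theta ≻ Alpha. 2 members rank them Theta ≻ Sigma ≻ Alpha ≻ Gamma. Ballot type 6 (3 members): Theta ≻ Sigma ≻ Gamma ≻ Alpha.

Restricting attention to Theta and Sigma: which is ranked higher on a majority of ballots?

Theta

Ballots ranking Theta above Sigma: 5 + 2 + 3 = 10.
Ballots ranking Sigma above Theta: 19 − 10 = 9.
Theta wins the head-to-head 10–9.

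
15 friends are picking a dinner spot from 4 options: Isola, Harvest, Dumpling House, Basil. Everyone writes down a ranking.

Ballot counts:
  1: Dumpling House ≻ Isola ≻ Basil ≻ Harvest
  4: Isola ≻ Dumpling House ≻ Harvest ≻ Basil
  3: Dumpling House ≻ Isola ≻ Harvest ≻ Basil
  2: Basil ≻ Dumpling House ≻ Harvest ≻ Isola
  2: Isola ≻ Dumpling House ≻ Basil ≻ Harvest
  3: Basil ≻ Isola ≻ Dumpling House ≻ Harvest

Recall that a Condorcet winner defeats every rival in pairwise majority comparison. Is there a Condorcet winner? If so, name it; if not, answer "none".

Isola

Check each pair by majority over 15 ballots:
Isola vs Harvest: Isola, 13–2.
Isola vs Dumpling House: Isola is ranked higher on 4+2+3 = 9 ballots, Dumpling House on 6. Isola wins 9–6.
Isola vs Basil: Isola, 10–5.
Harvest–Dumpling House: Dumpling House 15–0.
Harvest–Basil: Basil 8–7.
Dumpling House vs Basil: Dumpling House, 10–5.
Isola beats each of Harvest, Dumpling House, Basil — Isola is the Condorcet winner.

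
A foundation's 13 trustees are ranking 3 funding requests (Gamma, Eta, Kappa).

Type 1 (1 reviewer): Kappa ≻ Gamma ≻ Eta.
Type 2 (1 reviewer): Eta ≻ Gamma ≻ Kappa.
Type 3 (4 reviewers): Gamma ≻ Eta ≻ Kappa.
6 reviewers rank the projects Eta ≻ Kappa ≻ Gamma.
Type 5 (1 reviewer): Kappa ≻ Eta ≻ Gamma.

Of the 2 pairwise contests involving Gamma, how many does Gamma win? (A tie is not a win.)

0

Gamma against each rival (13 reviewers):
Gamma–Eta: Eta 8–5.
Gamma vs Kappa: Kappa wins 8–5.
Gamma beats no one; loses to Eta, Kappa — 0 pairwise wins.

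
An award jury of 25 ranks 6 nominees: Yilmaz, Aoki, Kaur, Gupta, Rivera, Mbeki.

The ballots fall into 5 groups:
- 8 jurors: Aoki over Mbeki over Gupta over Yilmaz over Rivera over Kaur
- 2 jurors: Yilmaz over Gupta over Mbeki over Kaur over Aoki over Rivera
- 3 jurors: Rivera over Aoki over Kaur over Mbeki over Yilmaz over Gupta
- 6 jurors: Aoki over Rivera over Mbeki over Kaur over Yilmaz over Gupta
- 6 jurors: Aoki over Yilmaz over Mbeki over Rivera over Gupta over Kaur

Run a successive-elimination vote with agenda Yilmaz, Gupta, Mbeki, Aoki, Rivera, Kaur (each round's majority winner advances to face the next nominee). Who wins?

Aoki

Round 1: Yilmaz vs Gupta — 17–8, Yilmaz advances.
Round 2: Yilmaz vs Mbeki — 8–17, Mbeki advances.
Round 3: Mbeki vs Aoki — 2–23, Aoki advances.
Round 4: Aoki vs Rivera — 22–3, Aoki advances.
Round 5: Aoki vs Kaur — 23–2, Aoki advances.
Aoki survives the agenda.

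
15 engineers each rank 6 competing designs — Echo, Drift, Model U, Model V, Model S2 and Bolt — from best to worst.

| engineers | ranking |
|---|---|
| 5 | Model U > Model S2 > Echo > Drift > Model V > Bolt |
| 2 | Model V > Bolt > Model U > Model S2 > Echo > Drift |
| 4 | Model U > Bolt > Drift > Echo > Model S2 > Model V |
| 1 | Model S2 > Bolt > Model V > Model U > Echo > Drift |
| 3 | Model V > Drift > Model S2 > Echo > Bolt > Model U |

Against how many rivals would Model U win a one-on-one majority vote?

Model U against each rival (15 engineers):
Model U vs Echo: 5+2+4+1 = 12 for Model U, 3 for Echo — Model U by 12–3.
Model U vs Drift: Model U, 12–3.
Model U vs Model V: 9 to 6, Model U.
Model U vs Model S2: 5+2+4 = 11 for Model U, 4 for Model S2 — Model U by 11–4.
Model U vs Bolt: Model U, 9–6.
Model U beats Echo, Drift, Model V, Model S2, Bolt — 5 pairwise wins.

5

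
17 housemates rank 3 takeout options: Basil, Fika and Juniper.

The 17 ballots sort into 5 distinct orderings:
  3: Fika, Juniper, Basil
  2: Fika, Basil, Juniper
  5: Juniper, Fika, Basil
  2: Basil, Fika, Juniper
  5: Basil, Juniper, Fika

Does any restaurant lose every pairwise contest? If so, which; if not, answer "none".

Head-to-head results (17 friends):
Basil vs Fika: Basil is ranked higher on 2+5 = 7 ballots, Fika on 10. Fika wins 10–7.
Basil–Juniper: Basil 9–8.
Fika vs Juniper: 7 to 10, Juniper.
No restaurant is winless: Basil beats Juniper; Fika beats Basil; Juniper beats Fika. There is no Condorcet loser.

none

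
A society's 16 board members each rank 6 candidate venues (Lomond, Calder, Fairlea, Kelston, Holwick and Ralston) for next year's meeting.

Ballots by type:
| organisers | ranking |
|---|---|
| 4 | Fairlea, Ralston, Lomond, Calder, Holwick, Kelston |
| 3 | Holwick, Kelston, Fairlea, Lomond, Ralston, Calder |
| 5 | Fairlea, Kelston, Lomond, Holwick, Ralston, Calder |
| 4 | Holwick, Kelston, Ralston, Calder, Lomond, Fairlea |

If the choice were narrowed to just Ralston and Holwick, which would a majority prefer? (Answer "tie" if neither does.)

Ballots ranking Ralston above Holwick: 4.
Ballots ranking Holwick above Ralston: 16 − 4 = 12.
Holwick wins the head-to-head 12–4.

Holwick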